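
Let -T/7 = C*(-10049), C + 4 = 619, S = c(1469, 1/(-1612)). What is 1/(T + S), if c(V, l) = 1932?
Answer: 1/43262877 ≈ 2.3114e-8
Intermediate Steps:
S = 1932
C = 615 (C = -4 + 619 = 615)
T = 43260945 (T = -4305*(-10049) = -7*(-6180135) = 43260945)
1/(T + S) = 1/(43260945 + 1932) = 1/43262877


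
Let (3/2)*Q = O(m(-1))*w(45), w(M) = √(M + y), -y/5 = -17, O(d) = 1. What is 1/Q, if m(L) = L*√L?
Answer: 3*√130/260 ≈ 0.13156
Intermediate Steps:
m(L) = L^(3/2)
y = 85 (y = -5*(-17) = 85)
w(M) = √(85 + M) (w(M) = √(M + 85) = √(85 + M))
Q = 2*√130/3 (Q = 2*(1*√(85 + 45))/3 = 2*(1*√130)/3 = 2*√130/3 ≈ 7.6012)
1/Q = 1/(2*√130/3) = 3*√130/260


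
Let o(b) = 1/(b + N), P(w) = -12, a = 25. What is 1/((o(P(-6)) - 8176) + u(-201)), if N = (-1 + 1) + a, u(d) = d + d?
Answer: -13/111513 ≈ -0.00011658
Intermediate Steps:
u(d) = 2*d
N = 25 (N = (-1 + 1) + 25 = 0 + 25 = 25)
o(b) = 1/(25 + b) (o(b) = 1/(b + 25) = 1/(25 + b))
1/((o(P(-6)) - 8176) + u(-201)) = 1/((1/(25 - 12) - 8176) + 2*(-201)) = 1/((1/13 - 8176) - 402) = 1/(-106287/13 - 402) = 1/(-111513/13) = -13/111513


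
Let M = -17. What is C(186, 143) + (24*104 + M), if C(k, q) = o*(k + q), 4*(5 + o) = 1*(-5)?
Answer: 1691/4 ≈ 422.75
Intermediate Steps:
o = -25/4 (o = -5 + (1*(-5))/4 = -5 + (1/4)*(-5) = -5 - 5/4 = -25/4 ≈ -6.2500)
C(k, q) = -25*k/4 - 25*q/4 (C(k, q) = -25*(k + q)/4 = -25*k/4 - 25*q/4)
C(186, 143) + (24*104 + M) = (-25/4*186 - 25/4*143) + (24*104 - 17) = (-2325/2 - 3575/4) + (2496 - 17) = -8225/4 + 2479 = 1691/4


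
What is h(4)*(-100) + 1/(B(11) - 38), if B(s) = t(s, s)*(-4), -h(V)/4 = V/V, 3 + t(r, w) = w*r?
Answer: 203999/510 ≈ 400.00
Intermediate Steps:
t(r, w) = -3 + r*w (t(r, w) = -3 + w*r = -3 + r*w)
h(V) = -4 (h(V) = -4*V/V = -4*1 = -4)
B(s) = 12 - 4*s² (B(s) = (-3 + s*s)*(-4) = (-3 + s²)*(-4) = 12 - 4*s²)
h(4)*(-100) + 1/(B(11) - 38) = -4*(-100) + 1/((12 - 4*11²) - 38) = 400 + 1/((12 - 4*121) - 38) = 400 + 1/((12 - 484) - 38) = 400 + 1/(-472 - 38) = 400 + 1/(-510) = 400 - 1/510 = 203999/510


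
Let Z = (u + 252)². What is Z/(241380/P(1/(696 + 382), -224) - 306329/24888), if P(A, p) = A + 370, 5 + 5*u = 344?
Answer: 25380986572714968/158846626326275 ≈ 159.78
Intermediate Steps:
u = 339/5 (u = -1 + (⅕)*344 = -1 + 344/5 = 339/5 ≈ 67.800)
Z = 2556801/25 (Z = (339/5 + 252)² = (1599/5)² = 2556801/25 ≈ 1.0227e+5)
P(A, p) = 370 + A
Z/(241380/P(1/(696 + 382), -224) - 306329/24888) = 2556801/(25*(241380/(370 + 1/(696 + 382)) - 306329/24888)) = 2556801/(25*(241380/(370 + 1/1078) - 306329*1/24888)) = 2556801/(25*(241380/(370 + 1/1078) - 306329/24888)) = 2556801/(25*(241380/(398861/1078) - 306329/24888)) = 2556801/(25*(241380*(1078/398861) - 306329/24888)) = 2556801/(25*(260207640/398861 - 306329/24888)) = 2556801/(25*(6353865053051/9926852568)) = (2556801/25)*(9926852568/6353865053051) = 25380986572714968/158846626326275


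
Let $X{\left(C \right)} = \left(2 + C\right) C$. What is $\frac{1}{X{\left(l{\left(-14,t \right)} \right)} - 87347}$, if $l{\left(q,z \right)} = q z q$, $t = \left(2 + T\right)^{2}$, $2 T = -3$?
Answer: $- \frac{1}{84848} \approx -1.1786 \cdot 10^{-5}$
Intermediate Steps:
$T = - \frac{3}{2}$ ($T = \frac{1}{2} \left(-3\right) = - \frac{3}{2} \approx -1.5$)
$t = \frac{1}{4}$ ($t = \left(2 - \frac{3}{2}\right)^{2} = \left(\frac{1}{2}\right)^{2} = \frac{1}{4} \approx 0.25$)
$l{\left(q,z \right)} = z q^{2}$
$X{\left(C \right)} = C \left(2 + C\right)$
$\frac{1}{X{\left(l{\left(-14,t \right)} \right)} - 87347} = \frac{1}{\frac{\left(-14\right)^{2}}{4} \left(2 + \frac{\left(-14\right)^{2}}{4}\right) - 87347} = \frac{1}{\frac{1}{4} \cdot 196 \left(2 + \frac{1}{4} \cdot 196\right) - 87347} = \frac{1}{49 \left(2 + 49\right) - 87347} = \frac{1}{49 \cdot 51 - 87347} = \frac{1}{2499 - 87347} = \frac{1}{-84848} = - \frac{1}{84848}$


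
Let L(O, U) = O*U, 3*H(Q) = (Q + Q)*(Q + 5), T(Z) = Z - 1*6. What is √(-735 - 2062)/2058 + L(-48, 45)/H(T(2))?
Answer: 810 + I*√2797/2058 ≈ 810.0 + 0.025698*I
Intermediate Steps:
T(Z) = -6 + Z (T(Z) = Z - 6 = -6 + Z)
H(Q) = 2*Q*(5 + Q)/3 (H(Q) = ((Q + Q)*(Q + 5))/3 = ((2*Q)*(5 + Q))/3 = (2*Q*(5 + Q))/3 = 2*Q*(5 + Q)/3)
√(-735 - 2062)/2058 + L(-48, 45)/H(T(2)) = √(-735 - 2062)/2058 + (-48*45)/((2*(-6 + 2)*(5 + (-6 + 2))/3)) = √(-2797)*(1/2058) - 2160*(-3/(8*(5 - 4))) = (I*√2797)*(1/2058) - 2160/((⅔)*(-4)*1) = I*√2797/2058 - 2160/(-8/3) = I*√2797/2058 - 2160*(-3/8) = I*√2797/2058 + 810 = 810 + I*√2797/2058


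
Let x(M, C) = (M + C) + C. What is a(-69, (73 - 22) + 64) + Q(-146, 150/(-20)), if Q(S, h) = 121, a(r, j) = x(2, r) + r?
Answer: -84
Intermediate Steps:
x(M, C) = M + 2*C (x(M, C) = (C + M) + C = M + 2*C)
a(r, j) = 2 + 3*r (a(r, j) = (2 + 2*r) + r = 2 + 3*r)
a(-69, (73 - 22) + 64) + Q(-146, 150/(-20)) = (2 + 3*(-69)) + 121 = (2 - 207) + 121 = -205 + 121 = -84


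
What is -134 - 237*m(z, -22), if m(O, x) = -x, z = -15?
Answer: -5348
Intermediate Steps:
-134 - 237*m(z, -22) = -134 - (-237)*(-22) = -134 - 237*22 = -134 - 5214 = -5348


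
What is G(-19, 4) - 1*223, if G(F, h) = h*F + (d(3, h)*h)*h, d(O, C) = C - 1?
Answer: -251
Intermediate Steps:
d(O, C) = -1 + C
G(F, h) = F*h + h²*(-1 + h) (G(F, h) = h*F + ((-1 + h)*h)*h = F*h + (h*(-1 + h))*h = F*h + h²*(-1 + h))
G(-19, 4) - 1*223 = 4*(-19 + 4*(-1 + 4)) - 1*223 = 4*(-19 + 4*3) - 223 = 4*(-19 + 12) - 223 = 4*(-7) - 223 = -28 - 223 = -251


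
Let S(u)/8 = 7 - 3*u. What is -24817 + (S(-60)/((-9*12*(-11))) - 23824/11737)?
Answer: -7864726673/316899 ≈ -24818.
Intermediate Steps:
S(u) = 56 - 24*u (S(u) = 8*(7 - 3*u) = 56 - 24*u)
-24817 + (S(-60)/((-9*12*(-11))) - 23824/11737) = -24817 + ((56 - 24*(-60))/((-9*12*(-11))) - 23824/11737) = -24817 + ((56 + 1440)/((-108*(-11))) - 23824*1/11737) = -24817 + (1496/1188 - 23824/11737) = -24817 + (1496*(1/1188) - 23824/11737) = -24817 + (34/27 - 23824/11737) = -24817 - 244190/316899 = -7864726673/316899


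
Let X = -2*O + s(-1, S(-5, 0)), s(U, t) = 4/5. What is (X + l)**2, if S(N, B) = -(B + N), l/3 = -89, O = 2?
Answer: 1825201/25 ≈ 73008.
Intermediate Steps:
l = -267 (l = 3*(-89) = -267)
S(N, B) = -B - N
s(U, t) = 4/5 (s(U, t) = 4*(1/5) = 4/5)
X = -16/5 (X = -2*2 + 4/5 = -4 + 4/5 = -16/5 ≈ -3.2000)
(X + l)**2 = (-16/5 - 267)**2 = (-1351/5)**2 = 1825201/25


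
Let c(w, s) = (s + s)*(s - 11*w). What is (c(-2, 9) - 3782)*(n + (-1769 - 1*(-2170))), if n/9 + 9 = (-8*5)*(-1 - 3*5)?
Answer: -19601920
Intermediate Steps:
n = 5679 (n = -81 + 9*((-8*5)*(-1 - 3*5)) = -81 + 9*(-40*(-1 - 15)) = -81 + 9*(-40*(-16)) = -81 + 9*640 = -81 + 5760 = 5679)
c(w, s) = 2*s*(s - 11*w) (c(w, s) = (2*s)*(s - 11*w) = 2*s*(s - 11*w))
(c(-2, 9) - 3782)*(n + (-1769 - 1*(-2170))) = (2*9*(9 - 11*(-2)) - 3782)*(5679 + (-1769 - 1*(-2170))) = (2*9*(9 + 22) - 3782)*(5679 + (-1769 + 2170)) = (2*9*31 - 3782)*(5679 + 401) = (558 - 3782)*6080 = -3224*6080 = -19601920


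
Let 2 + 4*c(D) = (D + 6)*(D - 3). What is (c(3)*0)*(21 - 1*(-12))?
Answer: 0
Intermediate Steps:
c(D) = -½ + (-3 + D)*(6 + D)/4 (c(D) = -½ + ((D + 6)*(D - 3))/4 = -½ + ((6 + D)*(-3 + D))/4 = -½ + ((-3 + D)*(6 + D))/4 = -½ + (-3 + D)*(6 + D)/4)
(c(3)*0)*(21 - 1*(-12)) = ((-5 + (¼)*3² + (¾)*3)*0)*(21 - 1*(-12)) = ((-5 + (¼)*9 + 9/4)*0)*(21 + 12) = ((-5 + 9/4 + 9/4)*0)*33 = -½*0*33 = 0*33 = 0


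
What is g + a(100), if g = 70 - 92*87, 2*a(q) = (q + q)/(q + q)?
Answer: -15867/2 ≈ -7933.5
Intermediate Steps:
a(q) = ½ (a(q) = ((q + q)/(q + q))/2 = ((2*q)/((2*q)))/2 = ((2*q)*(1/(2*q)))/2 = (½)*1 = ½)
g = -7934 (g = 70 - 8004 = -7934)
g + a(100) = -7934 + ½ = -15867/2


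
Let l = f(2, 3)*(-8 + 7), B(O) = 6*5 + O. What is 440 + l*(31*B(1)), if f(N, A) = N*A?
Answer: -5326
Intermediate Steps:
f(N, A) = A*N
B(O) = 30 + O
l = -6 (l = (3*2)*(-8 + 7) = 6*(-1) = -6)
440 + l*(31*B(1)) = 440 - 186*(30 + 1) = 440 - 186*31 = 440 - 6*961 = 440 - 5766 = -5326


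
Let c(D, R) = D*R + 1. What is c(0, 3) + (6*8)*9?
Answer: 433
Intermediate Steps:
c(D, R) = 1 + D*R
c(0, 3) + (6*8)*9 = (1 + 0*3) + (6*8)*9 = (1 + 0) + 48*9 = 1 + 432 = 433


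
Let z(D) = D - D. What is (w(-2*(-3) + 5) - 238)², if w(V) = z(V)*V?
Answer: 56644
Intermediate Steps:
z(D) = 0
w(V) = 0 (w(V) = 0*V = 0)
(w(-2*(-3) + 5) - 238)² = (0 - 238)² = (-238)² = 56644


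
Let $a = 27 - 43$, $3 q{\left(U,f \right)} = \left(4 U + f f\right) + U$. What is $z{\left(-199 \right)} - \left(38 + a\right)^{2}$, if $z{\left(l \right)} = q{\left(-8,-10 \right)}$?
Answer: $-464$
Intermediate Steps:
$q{\left(U,f \right)} = \frac{f^{2}}{3} + \frac{5 U}{3}$ ($q{\left(U,f \right)} = \frac{\left(4 U + f f\right) + U}{3} = \frac{\left(4 U + f^{2}\right) + U}{3} = \frac{\left(f^{2} + 4 U\right) + U}{3} = \frac{f^{2} + 5 U}{3} = \frac{f^{2}}{3} + \frac{5 U}{3}$)
$z{\left(l \right)} = 20$ ($z{\left(l \right)} = \frac{\left(-10\right)^{2}}{3} + \frac{5}{3} \left(-8\right) = \frac{1}{3} \cdot 100 - \frac{40}{3} = \frac{100}{3} - \frac{40}{3} = 20$)
$a = -16$ ($a = 27 - 43 = -16$)
$z{\left(-199 \right)} - \left(38 + a\right)^{2} = 20 - \left(38 - 16\right)^{2} = 20 - 22^{2} = 20 - 484 = -464$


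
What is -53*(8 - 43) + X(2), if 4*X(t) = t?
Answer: 3711/2 ≈ 1855.5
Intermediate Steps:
X(t) = t/4
-53*(8 - 43) + X(2) = -53*(8 - 43) + (¼)*2 = -53*(-35) + ½ = 1855 + ½ = 3711/2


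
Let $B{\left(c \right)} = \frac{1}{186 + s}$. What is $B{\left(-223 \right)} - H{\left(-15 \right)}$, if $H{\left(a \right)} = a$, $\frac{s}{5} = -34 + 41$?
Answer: $\frac{3316}{221} \approx 15.005$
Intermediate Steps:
$s = 35$ ($s = 5 \left(-34 + 41\right) = 5 \cdot 7 = 35$)
$B{\left(c \right)} = \frac{1}{221}$ ($B{\left(c \right)} = \frac{1}{186 + 35} = \frac{1}{221}$)
$B{\left(-223 \right)} - H{\left(-15 \right)} = \frac{1}{221} - -15 = \frac{1}{221} + 15 = \frac{3316}{221}$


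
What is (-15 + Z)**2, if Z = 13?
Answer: 4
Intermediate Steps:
(-15 + Z)**2 = (-15 + 13)**2 = (-2)**2 = 4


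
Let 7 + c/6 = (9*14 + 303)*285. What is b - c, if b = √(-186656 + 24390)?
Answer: -733548 + 79*I*√26 ≈ -7.3355e+5 + 402.82*I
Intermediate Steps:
b = 79*I*√26 (b = √(-162266) = 79*I*√26 ≈ 402.82*I)
c = 733548 (c = -42 + 6*((9*14 + 303)*285) = -42 + 6*((126 + 303)*285) = -42 + 6*(429*285) = -42 + 6*122265 = -42 + 733590 = 733548)
b - c = 79*I*√26 - 1*733548 = 79*I*√26 - 733548 = -733548 + 79*I*√26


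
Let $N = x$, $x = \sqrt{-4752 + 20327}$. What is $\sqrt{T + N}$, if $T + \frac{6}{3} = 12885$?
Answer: $\sqrt{12883 + 5 \sqrt{623}} \approx 114.05$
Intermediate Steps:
$T = 12883$ ($T = -2 + 12885 = 12883$)
$x = 5 \sqrt{623}$ ($x = \sqrt{15575} = 5 \sqrt{623} \approx 124.8$)
$N = 5 \sqrt{623} \approx 124.8$
$\sqrt{T + N} = \sqrt{12883 + 5 \sqrt{623}}$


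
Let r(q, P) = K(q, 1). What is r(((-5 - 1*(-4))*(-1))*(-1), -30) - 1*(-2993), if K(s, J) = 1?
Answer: 2994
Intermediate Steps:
r(q, P) = 1
r(((-5 - 1*(-4))*(-1))*(-1), -30) - 1*(-2993) = 1 - 1*(-2993) = 1 + 2993 = 2994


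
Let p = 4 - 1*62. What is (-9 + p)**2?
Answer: 4489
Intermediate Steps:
p = -58 (p = 4 - 62 = -58)
(-9 + p)**2 = (-9 - 58)**2 = (-67)**2 = 4489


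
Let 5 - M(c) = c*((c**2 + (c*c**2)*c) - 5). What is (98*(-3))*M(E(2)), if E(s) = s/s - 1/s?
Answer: -34545/16 ≈ -2159.1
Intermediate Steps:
E(s) = 1 - 1/s
M(c) = 5 - c*(-5 + c**2 + c**4) (M(c) = 5 - c*((c**2 + (c*c**2)*c) - 5) = 5 - c*((c**2 + c**3*c) - 5) = 5 - c*((c**2 + c**4) - 5) = 5 - c*(-5 + c**2 + c**4))
(98*(-3))*M(E(2)) = (98*(-3))*(5 - ((-1 + 2)/2)**3 - ((-1 + 2)/2)**5 + 5*((-1 + 2)/2)) = -294*(5 - ((1/2)*1)**3 - ((1/2)*1)**5 + 5*((1/2)*1)) = -294*(5 - (1/2)**3 - (1/2)**5 + 5*(1/2)) = -294*(5 - 1*1/8 - 1*1/32 + 5/2) = -294*(5 - 1/8 - 1/32 + 5/2) = -294*235/32 = -34545/16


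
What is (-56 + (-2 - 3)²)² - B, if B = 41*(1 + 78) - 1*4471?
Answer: 2193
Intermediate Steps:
B = -1232 (B = 41*79 - 4471 = 3239 - 4471 = -1232)
(-56 + (-2 - 3)²)² - B = (-56 + (-2 - 3)²)² - 1*(-1232) = (-56 + (-5)²)² + 1232 = (-56 + 25)² + 1232 = (-31)² + 1232 = 961 + 1232 = 2193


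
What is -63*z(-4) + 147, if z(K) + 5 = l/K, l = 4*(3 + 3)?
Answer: 840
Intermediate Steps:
l = 24 (l = 4*6 = 24)
z(K) = -5 + 24/K
-63*z(-4) + 147 = -63*(-5 + 24/(-4)) + 147 = -63*(-5 + 24*(-¼)) + 147 = -63*(-5 - 6) + 147 = -63*(-11) + 147 = 693 + 147 = 840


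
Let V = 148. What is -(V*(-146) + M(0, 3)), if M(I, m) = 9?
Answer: 21599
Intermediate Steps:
-(V*(-146) + M(0, 3)) = -(148*(-146) + 9) = -(-21608 + 9) = -1*(-21599) = 21599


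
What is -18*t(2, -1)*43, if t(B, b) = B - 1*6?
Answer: 3096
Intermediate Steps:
t(B, b) = -6 + B (t(B, b) = B - 6 = -6 + B)
-18*t(2, -1)*43 = -18*(-6 + 2)*43 = -18*(-4)*43 = 72*43 = 3096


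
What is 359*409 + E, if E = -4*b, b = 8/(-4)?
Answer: 146839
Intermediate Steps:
b = -2 (b = 8*(-¼) = -2)
E = 8 (E = -4*(-2) = 8)
359*409 + E = 359*409 + 8 = 146831 + 8 = 146839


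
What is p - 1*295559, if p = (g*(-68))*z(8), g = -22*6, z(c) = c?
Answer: -223751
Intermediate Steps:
g = -132
p = 71808 (p = -132*(-68)*8 = 8976*8 = 71808)
p - 1*295559 = 71808 - 1*295559 = 71808 - 295559 = -223751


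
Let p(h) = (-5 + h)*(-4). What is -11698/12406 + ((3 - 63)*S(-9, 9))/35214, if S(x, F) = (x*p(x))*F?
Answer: 247040299/36405407 ≈ 6.7858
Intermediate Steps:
p(h) = 20 - 4*h
S(x, F) = F*x*(20 - 4*x) (S(x, F) = (x*(20 - 4*x))*F = F*x*(20 - 4*x))
-11698/12406 + ((3 - 63)*S(-9, 9))/35214 = -11698/12406 + ((3 - 63)*(4*9*(-9)*(5 - 1*(-9))))/35214 = -11698*1/12406 - 240*9*(-9)*(5 + 9)*(1/35214) = -5849/6203 - 240*9*(-9)*14*(1/35214) = -5849/6203 - 60*(-4536)*(1/35214) = -5849/6203 + 272160*(1/35214) = -5849/6203 + 45360/5869 = 247040299/36405407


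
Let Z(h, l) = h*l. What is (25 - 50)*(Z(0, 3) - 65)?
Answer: 1625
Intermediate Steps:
(25 - 50)*(Z(0, 3) - 65) = (25 - 50)*(0*3 - 65) = -25*(0 - 65) = -25*(-65) = 1625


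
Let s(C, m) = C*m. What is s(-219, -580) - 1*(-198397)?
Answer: 325417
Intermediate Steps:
s(-219, -580) - 1*(-198397) = -219*(-580) - 1*(-198397) = 127020 + 198397 = 325417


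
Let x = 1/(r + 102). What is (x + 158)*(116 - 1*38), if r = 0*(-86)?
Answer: 209521/17 ≈ 12325.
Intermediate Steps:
r = 0
x = 1/102 (x = 1/(0 + 102) = 1/102 ≈ 0.0098039)
(x + 158)*(116 - 1*38) = (1/102 + 158)*(116 - 1*38) = 16117*(116 - 38)/102 = (16117/102)*78 = 209521/17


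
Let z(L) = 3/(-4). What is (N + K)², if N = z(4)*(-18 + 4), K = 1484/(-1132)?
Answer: 27050401/320356 ≈ 84.439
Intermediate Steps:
K = -371/283 (K = 1484*(-1/1132) = -371/283 ≈ -1.3110)
z(L) = -¾ (z(L) = 3*(-¼) = -¾)
N = 21/2 (N = -3*(-18 + 4)/4 = -¾*(-14) = 21/2 ≈ 10.500)
(N + K)² = (21/2 - 371/283)² = (5201/566)² = 27050401/320356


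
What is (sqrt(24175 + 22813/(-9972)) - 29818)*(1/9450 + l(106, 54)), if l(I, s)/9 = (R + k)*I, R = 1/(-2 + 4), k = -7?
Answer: 873659185141/4725 - 58599449*sqrt(66770929499)/15705900 ≈ 1.8394e+8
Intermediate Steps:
R = 1/2 ≈ 0.50000
l(I, s) = -117*I/2 (l(I, s) = 9*((1/2 - 7)*I) = 9*(-13*I/2) = -117*I/2)
(sqrt(24175 + 22813/(-9972)) - 29818)*(1/9450 + l(106, 54)) = (sqrt(24175 + 22813/(-9972)) - 29818)*(1/9450 - 117/2*106) = (sqrt(24175 + 22813*(-1/9972)) - 29818)*(1/9450 - 6201) = (sqrt(24175 - 22813/9972) - 29818)*(-58599449/9450) = (sqrt(241050287/9972) - 29818)*(-58599449/9450) = (sqrt(66770929499)/1662 - 29818)*(-58599449/9450) = (-29818 + sqrt(66770929499)/1662)*(-58599449/9450) = 873659185141/4725 - 58599449*sqrt(66770929499)/15705900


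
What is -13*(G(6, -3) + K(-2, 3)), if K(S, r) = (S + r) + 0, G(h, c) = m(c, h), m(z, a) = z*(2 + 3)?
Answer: 182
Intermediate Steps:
m(z, a) = 5*z (m(z, a) = z*5 = 5*z)
G(h, c) = 5*c
K(S, r) = S + r
-13*(G(6, -3) + K(-2, 3)) = -13*(5*(-3) + (-2 + 3)) = -13*(-15 + 1) = -13*(-14) = 182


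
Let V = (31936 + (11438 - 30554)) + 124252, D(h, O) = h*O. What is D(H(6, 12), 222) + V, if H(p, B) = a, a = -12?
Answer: 134408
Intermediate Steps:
H(p, B) = -12
D(h, O) = O*h
V = 137072 (V = (31936 - 19116) + 124252 = 12820 + 124252 = 137072)
D(H(6, 12), 222) + V = 222*(-12) + 137072 = -2664 + 137072 = 134408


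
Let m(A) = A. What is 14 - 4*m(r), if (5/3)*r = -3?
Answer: 106/5 ≈ 21.200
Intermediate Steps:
r = -9/5 (r = (⅗)*(-3) = -9/5 ≈ -1.8000)
14 - 4*m(r) = 14 - 4*(-9/5) = 14 + 36/5 = 106/5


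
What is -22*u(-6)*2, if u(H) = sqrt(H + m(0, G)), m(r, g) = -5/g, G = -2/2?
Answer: -44*I ≈ -44.0*I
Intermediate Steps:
G = -1 (G = -2*1/2 = -1)
u(H) = sqrt(5 + H) (u(H) = sqrt(H - 5/(-1)) = sqrt(H - 5*(-1)) = sqrt(H + 5) = sqrt(5 + H))
-22*u(-6)*2 = -22*sqrt(5 - 6)*2 = -22*I*2 = -44*I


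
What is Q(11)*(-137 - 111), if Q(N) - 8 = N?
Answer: -4712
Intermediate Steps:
Q(N) = 8 + N
Q(11)*(-137 - 111) = (8 + 11)*(-137 - 111) = 19*(-248) = -4712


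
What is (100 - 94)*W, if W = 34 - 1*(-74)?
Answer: 648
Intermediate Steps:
W = 108 (W = 34 + 74 = 108)
(100 - 94)*W = (100 - 94)*108 = 6*108 = 648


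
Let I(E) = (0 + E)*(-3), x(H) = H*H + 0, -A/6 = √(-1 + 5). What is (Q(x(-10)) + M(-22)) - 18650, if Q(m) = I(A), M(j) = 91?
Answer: -18523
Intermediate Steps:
A = -12 (A = -6*√(-1 + 5) = -6*√4 = -6*2 = -12)
x(H) = H² (x(H) = H² + 0 = H²)
I(E) = -3*E (I(E) = E*(-3) = -3*E)
Q(m) = 36 (Q(m) = -3*(-12) = 36)
(Q(x(-10)) + M(-22)) - 18650 = (36 + 91) - 18650 = 127 - 18650 = -18523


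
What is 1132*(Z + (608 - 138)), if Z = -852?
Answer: -432424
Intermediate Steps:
1132*(Z + (608 - 138)) = 1132*(-852 + (608 - 138)) = 1132*(-852 + 470) = 1132*(-382) = -432424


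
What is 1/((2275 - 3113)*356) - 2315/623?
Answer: -7759887/2088296 ≈ -3.7159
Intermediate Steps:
1/((2275 - 3113)*356) - 2315/623 = (1/356)/(-838) - 2315*1/623 = -1/838*1/356 - 2315/623 = -1/298328 - 2315/623 = -7759887/2088296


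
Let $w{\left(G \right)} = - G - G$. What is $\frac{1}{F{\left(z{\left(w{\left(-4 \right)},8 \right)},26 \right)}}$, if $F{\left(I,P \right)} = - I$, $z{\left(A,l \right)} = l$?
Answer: $- \frac{1}{8} \approx -0.125$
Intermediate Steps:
$w{\left(G \right)} = - 2 G$
$\frac{1}{F{\left(z{\left(w{\left(-4 \right)},8 \right)},26 \right)}} = \frac{1}{\left(-1\right) 8} = \frac{1}{-8} = - \frac{1}{8}$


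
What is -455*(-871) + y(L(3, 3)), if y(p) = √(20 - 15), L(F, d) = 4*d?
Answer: 396305 + √5 ≈ 3.9631e+5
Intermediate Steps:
y(p) = √5
-455*(-871) + y(L(3, 3)) = -455*(-871) + √5 = 396305 + √5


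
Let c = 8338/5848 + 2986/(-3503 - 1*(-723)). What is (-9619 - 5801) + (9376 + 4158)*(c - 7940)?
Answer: -109199822563737/1016090 ≈ -1.0747e+8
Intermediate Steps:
c = 714689/2032180 (c = 8338*(1/5848) + 2986/(-3503 + 723) = 4169/2924 + 2986/(-2780) = 4169/2924 + 2986*(-1/2780) = 4169/2924 - 1493/1390 = 714689/2032180 ≈ 0.35169)
(-9619 - 5801) + (9376 + 4158)*(c - 7940) = (-9619 - 5801) + (9376 + 4158)*(714689/2032180 - 7940) = -15420 + 13534*(-16134794511/2032180) = -15420 - 109184154455937/1016090 = -109199822563737/1016090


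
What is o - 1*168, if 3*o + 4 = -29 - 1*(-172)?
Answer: -365/3 ≈ -121.67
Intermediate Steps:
o = 139/3 (o = -4/3 + (-29 - 1*(-172))/3 = -4/3 + (-29 + 172)/3 = -4/3 + (⅓)*143 = -4/3 + 143/3 = 139/3 ≈ 46.333)
o - 1*168 = 139/3 - 1*168 = 139/3 - 168 = -365/3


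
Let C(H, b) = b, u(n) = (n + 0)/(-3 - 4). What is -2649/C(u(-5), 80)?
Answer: -2649/80 ≈ -33.112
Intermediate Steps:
u(n) = -n/7 (u(n) = n/(-7) = n*(-⅐) = -n/7)
-2649/C(u(-5), 80) = -2649/80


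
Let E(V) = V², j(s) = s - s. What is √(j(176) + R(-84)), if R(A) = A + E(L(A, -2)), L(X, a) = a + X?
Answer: 4*√457 ≈ 85.510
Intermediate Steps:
L(X, a) = X + a
j(s) = 0
R(A) = A + (-2 + A)² (R(A) = A + (A - 2)² = A + (-2 + A)²)
√(j(176) + R(-84)) = √(0 + (-84 + (-2 - 84)²)) = √(0 + (-84 + (-86)²)) = √(0 + (-84 + 7396)) = √(0 + 7312) = √7312 = 4*√457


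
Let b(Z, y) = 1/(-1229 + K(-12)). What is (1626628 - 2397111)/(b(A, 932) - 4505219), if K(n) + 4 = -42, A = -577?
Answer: 982365825/5744154226 ≈ 0.17102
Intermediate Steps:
K(n) = -46 (K(n) = -4 - 42 = -46)
b(Z, y) = -1/1275 (b(Z, y) = 1/(-1229 - 46) = 1/(-1275) = -1/1275)
(1626628 - 2397111)/(b(A, 932) - 4505219) = (1626628 - 2397111)/(-1/1275 - 4505219) = -770483/(-5744154226/1275) = -770483*(-1275/5744154226) = 982365825/5744154226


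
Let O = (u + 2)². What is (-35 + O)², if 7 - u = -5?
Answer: 25921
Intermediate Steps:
u = 12 (u = 7 - 1*(-5) = 7 + 5 = 12)
O = 196 (O = (12 + 2)² = 14² = 196)
(-35 + O)² = (-35 + 196)² = 161² = 25921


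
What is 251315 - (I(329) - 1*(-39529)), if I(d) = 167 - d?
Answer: 211948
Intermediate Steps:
251315 - (I(329) - 1*(-39529)) = 251315 - ((167 - 1*329) - 1*(-39529)) = 251315 - ((167 - 329) + 39529) = 251315 - (-162 + 39529) = 251315 - 1*39367 = 251315 - 39367 = 211948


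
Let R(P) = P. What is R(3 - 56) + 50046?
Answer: 49993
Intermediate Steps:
R(3 - 56) + 50046 = (3 - 56) + 50046 = -53 + 50046 = 49993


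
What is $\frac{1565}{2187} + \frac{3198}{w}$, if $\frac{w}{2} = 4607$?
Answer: $\frac{10706968}{10075509} \approx 1.0627$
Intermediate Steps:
$w = 9214$ ($w = 2 \cdot 4607 = 9214$)
$\frac{1565}{2187} + \frac{3198}{w} = \frac{1565}{2187} + \frac{3198}{9214} = 1565 \cdot \frac{1}{2187} + 3198 \cdot \frac{1}{9214} = \frac{1565}{2187} + \frac{1599}{4607} = \frac{10706968}{10075509}$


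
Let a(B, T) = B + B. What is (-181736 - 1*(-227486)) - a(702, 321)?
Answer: 44346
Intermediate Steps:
a(B, T) = 2*B
(-181736 - 1*(-227486)) - a(702, 321) = (-181736 - 1*(-227486)) - 2*702 = (-181736 + 227486) - 1*1404 = 45750 - 1404 = 44346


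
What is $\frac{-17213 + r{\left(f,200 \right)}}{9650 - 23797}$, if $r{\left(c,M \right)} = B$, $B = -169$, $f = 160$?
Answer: $\frac{17382}{14147} \approx 1.2287$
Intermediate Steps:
$r{\left(c,M \right)} = -169$
$\frac{-17213 + r{\left(f,200 \right)}}{9650 - 23797} = \frac{-17213 - 169}{9650 - 23797} = - \frac{17382}{-14147} = \left(-17382\right) \left(- \frac{1}{14147}\right) = \frac{17382}{14147}$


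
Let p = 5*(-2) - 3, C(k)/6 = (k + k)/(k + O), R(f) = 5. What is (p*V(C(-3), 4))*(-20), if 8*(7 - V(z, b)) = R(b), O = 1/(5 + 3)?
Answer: 3315/2 ≈ 1657.5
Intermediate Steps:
O = ⅛ (O = 1/8 = ⅛ ≈ 0.12500)
C(k) = 12*k/(⅛ + k) (C(k) = 6*((k + k)/(k + ⅛)) = 6*((2*k)/(⅛ + k)) = 6*(2*k/(⅛ + k)) = 12*k/(⅛ + k))
V(z, b) = 51/8 (V(z, b) = 7 - ⅛*5 = 7 - 5/8 = 51/8)
p = -13 (p = -10 - 3 = -13)
(p*V(C(-3), 4))*(-20) = -13*51/8*(-20) = -663/8*(-20) = 3315/2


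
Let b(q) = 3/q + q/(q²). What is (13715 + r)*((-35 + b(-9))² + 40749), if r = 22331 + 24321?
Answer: 205394491810/81 ≈ 2.5357e+9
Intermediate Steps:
b(q) = 4/q (b(q) = 3/q + q/q² = 3/q + 1/q = 4/q)
r = 46652
(13715 + r)*((-35 + b(-9))² + 40749) = (13715 + 46652)*((-35 + 4/(-9))² + 40749) = 60367*((-35 + 4*(-⅑))² + 40749) = 60367*((-35 - 4/9)² + 40749) = 60367*((-319/9)² + 40749) = 60367*(101761/81 + 40749) = 60367*(3402430/81) = 205394491810/81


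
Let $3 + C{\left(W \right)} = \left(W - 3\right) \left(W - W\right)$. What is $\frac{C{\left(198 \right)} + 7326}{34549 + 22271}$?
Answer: $\frac{2441}{18940} \approx 0.12888$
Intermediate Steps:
$C{\left(W \right)} = -3$ ($C{\left(W \right)} = -3 + \left(W - 3\right) \left(W - W\right) = -3 + \left(-3 + W\right) 0 = -3 + 0 = -3$)
$\frac{C{\left(198 \right)} + 7326}{34549 + 22271} = \frac{-3 + 7326}{34549 + 22271} = \frac{7323}{56820} = 7323 \cdot \frac{1}{56820} = \frac{2441}{18940}$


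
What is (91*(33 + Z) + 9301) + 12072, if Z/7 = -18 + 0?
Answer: 12910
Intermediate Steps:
Z = -126 (Z = 7*(-18 + 0) = 7*(-18) = -126)
(91*(33 + Z) + 9301) + 12072 = (91*(33 - 126) + 9301) + 12072 = (91*(-93) + 9301) + 12072 = (-8463 + 9301) + 12072 = 838 + 12072 = 12910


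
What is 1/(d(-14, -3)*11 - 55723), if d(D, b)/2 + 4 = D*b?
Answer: -1/54887 ≈ -1.8219e-5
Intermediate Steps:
d(D, b) = -8 + 2*D*b (d(D, b) = -8 + 2*(D*b) = -8 + 2*D*b)
1/(d(-14, -3)*11 - 55723) = 1/((-8 + 2*(-14)*(-3))*11 - 55723) = 1/((-8 + 84)*11 - 55723) = 1/(76*11 - 55723) = 1/(836 - 55723) = 1/(-54887) = -1/54887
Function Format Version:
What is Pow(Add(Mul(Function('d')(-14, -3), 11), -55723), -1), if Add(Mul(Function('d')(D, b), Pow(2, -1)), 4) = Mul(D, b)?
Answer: Rational(-1, 54887) ≈ -1.8219e-5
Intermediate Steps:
Function('d')(D, b) = Add(-8, Mul(2, D, b)) (Function('d')(D, b) = Add(-8, Mul(2, Mul(D, b))) = Add(-8, Mul(2, D, b)))
Pow(Add(Mul(Function('d')(-14, -3), 11), -55723), -1) = Pow(Add(Mul(Add(-8, Mul(2, -14, -3)), 11), -55723), -1) = Pow(Add(Mul(Add(-8, 84), 11), -55723), -1) = Pow(Add(Mul(76, 11), -55723), -1) = Pow(Add(836, -55723), -1) = Pow(-54887, -1) = Rational(-1, 54887)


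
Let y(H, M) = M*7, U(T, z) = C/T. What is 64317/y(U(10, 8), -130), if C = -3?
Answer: -64317/910 ≈ -70.678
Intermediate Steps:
U(T, z) = -3/T
y(H, M) = 7*M
64317/y(U(10, 8), -130) = 64317/((7*(-130))) = 64317/(-910) = 64317*(-1/910) = -64317/910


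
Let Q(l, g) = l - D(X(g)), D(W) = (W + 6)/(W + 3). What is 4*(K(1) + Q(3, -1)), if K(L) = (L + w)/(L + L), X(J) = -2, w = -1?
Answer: -4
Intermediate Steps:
D(W) = (6 + W)/(3 + W)
Q(l, g) = -4 + l (Q(l, g) = l - (6 - 2)/(3 - 2) = l - 4/1 = l - 4 = -4 + l)
K(L) = (-1 + L)/(2*L) (K(L) = (L - 1)/(L + L) = (-1 + L)/((2*L)) = (-1 + L)*(1/(2*L)) = (-1 + L)/(2*L))
4*(K(1) + Q(3, -1)) = 4*((½)*(-1 + 1)/1 + (-4 + 3)) = 4*((½)*1*0 - 1) = 4*(0 - 1) = 4*(-1) = -4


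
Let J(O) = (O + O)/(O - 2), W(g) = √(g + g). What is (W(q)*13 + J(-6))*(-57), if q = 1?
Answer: -171/2 - 741*√2 ≈ -1133.4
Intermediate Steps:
W(g) = √2*√g (W(g) = √(2*g) = √2*√g)
J(O) = 2*O/(-2 + O) (J(O) = (2*O)/(-2 + O) = 2*O/(-2 + O))
(W(q)*13 + J(-6))*(-57) = ((√2*√1)*13 + 2*(-6)/(-2 - 6))*(-57) = ((√2*1)*13 + 2*(-6)/(-8))*(-57) = (√2*13 + 2*(-6)*(-⅛))*(-57) = (13*√2 + 3/2)*(-57) = (3/2 + 13*√2)*(-57) = -171/2 - 741*√2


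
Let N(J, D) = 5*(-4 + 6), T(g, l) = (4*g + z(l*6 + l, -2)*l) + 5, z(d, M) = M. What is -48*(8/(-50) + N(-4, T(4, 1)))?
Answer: -11808/25 ≈ -472.32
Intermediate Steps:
T(g, l) = 5 - 2*l + 4*g (T(g, l) = (4*g - 2*l) + 5 = (-2*l + 4*g) + 5 = 5 - 2*l + 4*g)
N(J, D) = 10 (N(J, D) = 5*2 = 10)
-48*(8/(-50) + N(-4, T(4, 1))) = -48*(8/(-50) + 10) = -48*(8*(-1/50) + 10) = -48*(-4/25 + 10) = -48*246/25 = -11808/25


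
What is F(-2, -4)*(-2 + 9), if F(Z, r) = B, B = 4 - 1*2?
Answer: 14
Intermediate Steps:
B = 2 (B = 4 - 2 = 2)
F(Z, r) = 2
F(-2, -4)*(-2 + 9) = 2*(-2 + 9) = 2*7 = 14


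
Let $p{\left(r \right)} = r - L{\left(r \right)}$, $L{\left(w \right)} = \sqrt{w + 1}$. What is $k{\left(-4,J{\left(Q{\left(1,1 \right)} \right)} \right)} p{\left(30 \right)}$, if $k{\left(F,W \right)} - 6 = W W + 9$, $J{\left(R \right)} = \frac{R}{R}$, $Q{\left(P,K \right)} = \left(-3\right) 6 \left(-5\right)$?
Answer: $480 - 16 \sqrt{31} \approx 390.92$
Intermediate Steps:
$Q{\left(P,K \right)} = 90$ ($Q{\left(P,K \right)} = \left(-18\right) \left(-5\right) = 90$)
$J{\left(R \right)} = 1$
$k{\left(F,W \right)} = 15 + W^{2}$ ($k{\left(F,W \right)} = 6 + \left(W W + 9\right) = 6 + \left(W^{2} + 9\right) = 6 + \left(9 + W^{2}\right) = 15 + W^{2}$)
$L{\left(w \right)} = \sqrt{1 + w}$
$p{\left(r \right)} = r - \sqrt{1 + r}$
$k{\left(-4,J{\left(Q{\left(1,1 \right)} \right)} \right)} p{\left(30 \right)} = \left(15 + 1^{2}\right) \left(30 - \sqrt{1 + 30}\right) = \left(15 + 1\right) \left(30 - \sqrt{31}\right) = 16 \left(30 - \sqrt{31}\right) = 480 - 16 \sqrt{31}$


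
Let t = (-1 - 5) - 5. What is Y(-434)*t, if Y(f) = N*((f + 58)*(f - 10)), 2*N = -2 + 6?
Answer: -3672768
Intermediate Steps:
N = 2 (N = (-2 + 6)/2 = (½)*4 = 2)
t = -11 (t = -6 - 5 = -11)
Y(f) = 2*(-10 + f)*(58 + f) (Y(f) = 2*((f + 58)*(f - 10)) = 2*((58 + f)*(-10 + f)) = 2*((-10 + f)*(58 + f)) = 2*(-10 + f)*(58 + f))
Y(-434)*t = (-1160 + 2*(-434)² + 96*(-434))*(-11) = (-1160 + 2*188356 - 41664)*(-11) = (-1160 + 376712 - 41664)*(-11) = 333888*(-11) = -3672768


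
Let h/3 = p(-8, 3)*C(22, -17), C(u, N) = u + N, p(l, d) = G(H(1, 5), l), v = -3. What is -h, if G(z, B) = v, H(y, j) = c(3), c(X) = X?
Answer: 45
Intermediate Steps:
H(y, j) = 3
G(z, B) = -3
p(l, d) = -3
C(u, N) = N + u
h = -45 (h = 3*(-3*(-17 + 22)) = 3*(-3*5) = 3*(-15) = -45)
-h = -1*(-45) = 45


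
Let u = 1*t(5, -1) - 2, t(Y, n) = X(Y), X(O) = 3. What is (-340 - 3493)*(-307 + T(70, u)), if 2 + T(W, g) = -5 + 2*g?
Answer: 1195896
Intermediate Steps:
t(Y, n) = 3
u = 1 (u = 1*3 - 2 = 3 - 2 = 1)
T(W, g) = -7 + 2*g (T(W, g) = -2 + (-5 + 2*g) = -7 + 2*g)
(-340 - 3493)*(-307 + T(70, u)) = (-340 - 3493)*(-307 + (-7 + 2*1)) = -3833*(-307 + (-7 + 2)) = -3833*(-307 - 5) = -3833*(-312) = 1195896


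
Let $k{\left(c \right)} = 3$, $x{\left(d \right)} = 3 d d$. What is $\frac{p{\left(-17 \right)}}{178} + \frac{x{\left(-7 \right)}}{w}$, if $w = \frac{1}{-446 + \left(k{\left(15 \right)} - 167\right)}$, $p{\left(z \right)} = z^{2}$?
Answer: $- \frac{15960971}{178} \approx -89668.0$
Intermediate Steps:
$x{\left(d \right)} = 3 d^{2}$
$w = - \frac{1}{610}$ ($w = \frac{1}{-446 + \left(3 - 167\right)} = \frac{1}{-446 - 164} = \frac{1}{-610} = - \frac{1}{610} \approx -0.0016393$)
$\frac{p{\left(-17 \right)}}{178} + \frac{x{\left(-7 \right)}}{w} = \frac{\left(-17\right)^{2}}{178} + \frac{3 \left(-7\right)^{2}}{- \frac{1}{610}} = 289 \cdot \frac{1}{178} + 3 \cdot 49 \left(-610\right) = \frac{289}{178} + 147 \left(-610\right) = \frac{289}{178} - 89670 = - \frac{15960971}{178}$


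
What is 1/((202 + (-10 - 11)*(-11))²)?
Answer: 1/187489 ≈ 5.3336e-6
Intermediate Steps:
1/((202 + (-10 - 11)*(-11))²) = 1/((202 - 21*(-11))²) = 1/((202 + 231)²) = 1/(433²) = 1/187489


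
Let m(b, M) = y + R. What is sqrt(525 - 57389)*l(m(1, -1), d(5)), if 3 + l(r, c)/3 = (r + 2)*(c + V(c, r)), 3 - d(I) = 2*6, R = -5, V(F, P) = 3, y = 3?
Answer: -36*I*sqrt(3554) ≈ -2146.2*I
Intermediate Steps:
m(b, M) = -2 (m(b, M) = 3 - 5 = -2)
d(I) = -9 (d(I) = 3 - 2*6 = 3 - 1*12 = 3 - 12 = -9)
l(r, c) = -9 + 3*(2 + r)*(3 + c) (l(r, c) = -9 + 3*((r + 2)*(c + 3)) = -9 + 3*((2 + r)*(3 + c)) = -9 + 3*(2 + r)*(3 + c))
sqrt(525 - 57389)*l(m(1, -1), d(5)) = sqrt(525 - 57389)*(9 + 6*(-9) + 9*(-2) + 3*(-9)*(-2)) = sqrt(-56864)*(9 - 54 - 18 + 54) = (4*I*sqrt(3554))*(-9) = -36*I*sqrt(3554)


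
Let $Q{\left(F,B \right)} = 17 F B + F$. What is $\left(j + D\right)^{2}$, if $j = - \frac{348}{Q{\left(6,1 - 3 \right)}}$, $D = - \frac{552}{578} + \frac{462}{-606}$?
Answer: $\frac{1498077025}{927825518169} \approx 0.0016146$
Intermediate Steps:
$Q{\left(F,B \right)} = F + 17 B F$ ($Q{\left(F,B \right)} = 17 B F + F = F + 17 B F$)
$D = - \frac{50129}{29189}$ ($D = \left(-552\right) \frac{1}{578} + 462 \left(- \frac{1}{606}\right) = - \frac{276}{289} - \frac{77}{101} = - \frac{50129}{29189} \approx -1.7174$)
$j = \frac{58}{33}$ ($j = - \frac{348}{6 \left(1 + 17 \left(1 - 3\right)\right)} = - \frac{348}{6 \left(1 + 17 \left(-2\right)\right)} = - \frac{348}{6 \left(1 - 34\right)} = - \frac{348}{6 \left(-33\right)} = - \frac{348}{-198} = \left(-348\right) \left(- \frac{1}{198}\right) = \frac{58}{33} \approx 1.7576$)
$\left(j + D\right)^{2} = \left(\frac{58}{33} - \frac{50129}{29189}\right)^{2} = \left(\frac{38705}{963237}\right)^{2} = \frac{1498077025}{927825518169}$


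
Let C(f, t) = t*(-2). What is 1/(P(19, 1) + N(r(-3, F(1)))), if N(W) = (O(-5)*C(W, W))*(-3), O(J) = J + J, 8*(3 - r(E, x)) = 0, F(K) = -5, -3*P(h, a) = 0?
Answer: -1/180 ≈ -0.0055556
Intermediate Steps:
P(h, a) = 0 (P(h, a) = -1/3*0 = 0)
C(f, t) = -2*t
r(E, x) = 3 (r(E, x) = 3 - 1/8*0 = 3 + 0 = 3)
O(J) = 2*J
N(W) = -60*W (N(W) = ((2*(-5))*(-2*W))*(-3) = -(-20)*W*(-3) = (20*W)*(-3) = -60*W)
1/(P(19, 1) + N(r(-3, F(1)))) = 1/(0 - 60*3) = 1/(0 - 180) = 1/(-180) = -1/180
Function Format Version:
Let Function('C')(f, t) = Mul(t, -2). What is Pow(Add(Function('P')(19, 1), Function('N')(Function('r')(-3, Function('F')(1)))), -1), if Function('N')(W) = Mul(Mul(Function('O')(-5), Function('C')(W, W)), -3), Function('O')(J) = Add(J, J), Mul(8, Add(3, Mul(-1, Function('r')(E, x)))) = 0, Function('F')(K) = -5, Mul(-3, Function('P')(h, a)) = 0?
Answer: Rational(-1, 180) ≈ -0.0055556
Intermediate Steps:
Function('P')(h, a) = 0 (Function('P')(h, a) = Mul(Rational(-1, 3), 0) = 0)
Function('C')(f, t) = Mul(-2, t)
Function('r')(E, x) = 3 (Function('r')(E, x) = Add(3, Mul(Rational(-1, 8), 0)) = Add(3, 0) = 3)
Function('O')(J) = Mul(2, J)
Function('N')(W) = Mul(-60, W) (Function('N')(W) = Mul(Mul(Mul(2, -5), Mul(-2, W)), -3) = Mul(Mul(-10, Mul(-2, W)), -3) = Mul(Mul(20, W), -3) = Mul(-60, W))
Pow(Add(Function('P')(19, 1), Function('N')(Function('r')(-3, Function('F')(1)))), -1) = Pow(Add(0, Mul(-60, 3)), -1) = Pow(Add(0, -180), -1) = Pow(-180, -1) = Rational(-1, 180)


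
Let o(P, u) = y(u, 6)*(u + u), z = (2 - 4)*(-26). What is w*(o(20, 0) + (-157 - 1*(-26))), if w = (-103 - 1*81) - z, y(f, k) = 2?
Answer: 30916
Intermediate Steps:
z = 52 (z = -2*(-26) = 52)
o(P, u) = 4*u (o(P, u) = 2*(u + u) = 2*(2*u) = 4*u)
w = -236 (w = (-103 - 1*81) - 1*52 = (-103 - 81) - 52 = -184 - 52 = -236)
w*(o(20, 0) + (-157 - 1*(-26))) = -236*(4*0 + (-157 - 1*(-26))) = -236*(0 + (-157 + 26)) = -236*(0 - 131) = -236*(-131) = 30916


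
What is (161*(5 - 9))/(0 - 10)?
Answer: 322/5 ≈ 64.400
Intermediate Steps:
(161*(5 - 9))/(0 - 10) = (161*(-4))/(-10) = -644*(-1/10) = 322/5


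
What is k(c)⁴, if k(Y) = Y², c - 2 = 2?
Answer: 65536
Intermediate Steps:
c = 4 (c = 2 + 2 = 4)
k(c)⁴ = (4²)⁴ = 16⁴ = 65536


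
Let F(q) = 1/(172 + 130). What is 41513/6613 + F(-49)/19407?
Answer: 243304129495/38758224282 ≈ 6.2775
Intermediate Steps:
F(q) = 1/302
41513/6613 + F(-49)/19407 = 41513/6613 + (1/302)/19407 = 41513*(1/6613) + (1/302)*(1/19407) = 41513/6613 + 1/5860914 = 243304129495/38758224282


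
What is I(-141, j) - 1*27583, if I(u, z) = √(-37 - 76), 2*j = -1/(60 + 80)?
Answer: -27583 + I*√113 ≈ -27583.0 + 10.63*I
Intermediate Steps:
j = -1/280 (j = (-1/(60 + 80))/2 = (-1/140)/2 = (-1*1/140)/2 = (½)*(-1/140) = -1/280 ≈ -0.0035714)
I(u, z) = I*√113 (I(u, z) = √(-113) = I*√113)
I(-141, j) - 1*27583 = I*√113 - 1*27583 = I*√113 - 27583 = -27583 + I*√113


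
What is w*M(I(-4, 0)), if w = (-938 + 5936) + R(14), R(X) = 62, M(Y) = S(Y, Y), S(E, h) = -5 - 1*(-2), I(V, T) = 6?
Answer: -15180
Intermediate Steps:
S(E, h) = -3 (S(E, h) = -5 + 2 = -3)
M(Y) = -3
w = 5060 (w = (-938 + 5936) + 62 = 4998 + 62 = 5060)
w*M(I(-4, 0)) = 5060*(-3) = -15180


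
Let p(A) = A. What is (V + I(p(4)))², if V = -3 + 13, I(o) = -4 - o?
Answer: 4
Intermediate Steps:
V = 10
(V + I(p(4)))² = (10 + (-4 - 1*4))² = (10 + (-4 - 4))² = (10 - 8)² = 2² = 4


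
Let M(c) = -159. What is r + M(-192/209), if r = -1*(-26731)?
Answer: 26572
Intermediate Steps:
r = 26731
r + M(-192/209) = 26731 - 159 = 26572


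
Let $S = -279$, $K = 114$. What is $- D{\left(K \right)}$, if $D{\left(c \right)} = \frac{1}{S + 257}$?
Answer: $\frac{1}{22} \approx 0.045455$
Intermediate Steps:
$D{\left(c \right)} = - \frac{1}{22}$ ($D{\left(c \right)} = \frac{1}{-279 + 257} = \frac{1}{-22} = - \frac{1}{22}$)
$- D{\left(K \right)} = \left(-1\right) \left(- \frac{1}{22}\right) = \frac{1}{22}$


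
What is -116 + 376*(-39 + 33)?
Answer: -2372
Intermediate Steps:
-116 + 376*(-39 + 33) = -116 + 376*(-6) = -116 - 2256 = -2372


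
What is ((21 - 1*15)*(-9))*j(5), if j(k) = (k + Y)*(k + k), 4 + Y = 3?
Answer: -2160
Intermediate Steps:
Y = -1 (Y = -4 + 3 = -1)
j(k) = 2*k*(-1 + k) (j(k) = (k - 1)*(k + k) = (-1 + k)*(2*k) = 2*k*(-1 + k))
((21 - 1*15)*(-9))*j(5) = ((21 - 1*15)*(-9))*(2*5*(-1 + 5)) = ((21 - 15)*(-9))*(2*5*4) = (6*(-9))*40 = -54*40 = -2160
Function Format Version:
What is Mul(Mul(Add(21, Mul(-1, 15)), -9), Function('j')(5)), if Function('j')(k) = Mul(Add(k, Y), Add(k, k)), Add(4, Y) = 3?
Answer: -2160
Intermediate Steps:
Y = -1 (Y = Add(-4, 3) = -1)
Function('j')(k) = Mul(2, k, Add(-1, k)) (Function('j')(k) = Mul(Add(k, -1), Add(k, k)) = Mul(Add(-1, k), Mul(2, k)) = Mul(2, k, Add(-1, k)))
Mul(Mul(Add(21, Mul(-1, 15)), -9), Function('j')(5)) = Mul(Mul(Add(21, Mul(-1, 15)), -9), Mul(2, 5, Add(-1, 5))) = Mul(Mul(Add(21, -15), -9), Mul(2, 5, 4)) = Mul(Mul(6, -9), 40) = Mul(-54, 40) = -2160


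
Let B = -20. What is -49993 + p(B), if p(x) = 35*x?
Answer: -50693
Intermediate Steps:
-49993 + p(B) = -49993 + 35*(-20) = -49993 - 700 = -50693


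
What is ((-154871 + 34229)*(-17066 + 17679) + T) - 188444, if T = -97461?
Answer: -74239451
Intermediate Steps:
((-154871 + 34229)*(-17066 + 17679) + T) - 188444 = ((-154871 + 34229)*(-17066 + 17679) - 97461) - 188444 = (-120642*613 - 97461) - 188444 = (-73953546 - 97461) - 188444 = -74051007 - 188444 = -74239451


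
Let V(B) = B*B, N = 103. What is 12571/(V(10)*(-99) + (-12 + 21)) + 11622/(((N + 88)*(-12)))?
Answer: -23960989/3778362 ≈ -6.3416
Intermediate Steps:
V(B) = B**2
12571/(V(10)*(-99) + (-12 + 21)) + 11622/(((N + 88)*(-12))) = 12571/(10**2*(-99) + (-12 + 21)) + 11622/(((103 + 88)*(-12))) = 12571/(100*(-99) + 9) + 11622/((191*(-12))) = 12571/(-9900 + 9) + 11622/(-2292) = 12571/(-9891) + 11622*(-1/2292) = 12571*(-1/9891) - 1937/382 = -12571/9891 - 1937/382 = -23960989/3778362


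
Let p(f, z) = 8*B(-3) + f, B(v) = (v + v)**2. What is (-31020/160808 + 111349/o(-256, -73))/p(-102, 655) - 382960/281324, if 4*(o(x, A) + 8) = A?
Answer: -190651511338111/7888576744980 ≈ -24.168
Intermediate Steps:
B(v) = 4*v**2 (B(v) = (2*v)**2 = 4*v**2)
o(x, A) = -8 + A/4
p(f, z) = 288 + f (p(f, z) = 8*(4*(-3)**2) + f = 8*(4*9) + f = 8*36 + f = 288 + f)
(-31020/160808 + 111349/o(-256, -73))/p(-102, 655) - 382960/281324 = (-31020/160808 + 111349/(-8 + (1/4)*(-73)))/(288 - 102) - 382960/281324 = (-31020*1/160808 + 111349/(-8 - 73/4))/186 - 382960*1/281324 = (-7755/40202 + 111349/(-105/4))*(1/186) - 95740/70331 = (-7755/40202 + 111349*(-4/105))*(1/186) - 95740/70331 = (-7755/40202 - 63628/15)*(1/186) - 95740/70331 = -2558089181/603030*1/186 - 95740/70331 = -2558089181/112163580 - 95740/70331 = -190651511338111/7888576744980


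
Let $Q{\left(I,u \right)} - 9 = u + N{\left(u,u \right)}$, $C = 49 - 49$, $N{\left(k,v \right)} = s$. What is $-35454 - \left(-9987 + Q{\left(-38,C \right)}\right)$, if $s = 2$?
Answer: $-25478$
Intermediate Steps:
$N{\left(k,v \right)} = 2$
$C = 0$ ($C = 49 - 49 = 0$)
$Q{\left(I,u \right)} = 11 + u$ ($Q{\left(I,u \right)} = 9 + \left(u + 2\right) = 9 + \left(2 + u\right) = 11 + u$)
$-35454 - \left(-9987 + Q{\left(-38,C \right)}\right) = -35454 - \left(-9987 + \left(11 + 0\right)\right) = -35454 - \left(-9987 + 11\right) = -35454 - -9976 = -35454 + 9976 = -25478$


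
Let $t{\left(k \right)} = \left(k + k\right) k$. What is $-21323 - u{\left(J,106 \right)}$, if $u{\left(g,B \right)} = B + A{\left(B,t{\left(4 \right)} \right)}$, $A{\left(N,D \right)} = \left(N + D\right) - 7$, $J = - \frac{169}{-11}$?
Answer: $-21560$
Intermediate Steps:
$J = \frac{169}{11}$ ($J = \left(-169\right) \left(- \frac{1}{11}\right) = \frac{169}{11} \approx 15.364$)
$t{\left(k \right)} = 2 k^{2}$ ($t{\left(k \right)} = 2 k k = 2 k^{2}$)
$A{\left(N,D \right)} = -7 + D + N$ ($A{\left(N,D \right)} = \left(D + N\right) - 7 = -7 + D + N$)
$u{\left(g,B \right)} = 25 + 2 B$ ($u{\left(g,B \right)} = B + \left(-7 + 2 \cdot 4^{2} + B\right) = B + \left(-7 + 2 \cdot 16 + B\right) = B + \left(-7 + 32 + B\right) = B + \left(25 + B\right) = 25 + 2 B$)
$-21323 - u{\left(J,106 \right)} = -21323 - \left(25 + 2 \cdot 106\right) = -21323 - \left(25 + 212\right) = -21323 - 237 = -21560$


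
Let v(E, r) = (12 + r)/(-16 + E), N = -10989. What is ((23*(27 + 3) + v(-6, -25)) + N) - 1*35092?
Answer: -998589/22 ≈ -45390.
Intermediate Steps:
v(E, r) = (12 + r)/(-16 + E)
((23*(27 + 3) + v(-6, -25)) + N) - 1*35092 = ((23*(27 + 3) + (12 - 25)/(-16 - 6)) - 10989) - 1*35092 = ((23*30 - 13/(-22)) - 10989) - 35092 = ((690 - 1/22*(-13)) - 10989) - 35092 = ((690 + 13/22) - 10989) - 35092 = (15193/22 - 10989) - 35092 = -226565/22 - 35092 = -998589/22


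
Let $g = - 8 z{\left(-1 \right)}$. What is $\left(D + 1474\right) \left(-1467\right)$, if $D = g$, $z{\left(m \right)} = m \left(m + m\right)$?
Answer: $-2138886$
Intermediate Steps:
$z{\left(m \right)} = 2 m^{2}$ ($z{\left(m \right)} = m 2 m = 2 m^{2}$)
$g = -16$ ($g = - 8 \cdot 2 \left(-1\right)^{2} = - 8 \cdot 2 \cdot 1 = \left(-8\right) 2 = -16$)
$D = -16$
$\left(D + 1474\right) \left(-1467\right) = \left(-16 + 1474\right) \left(-1467\right) = 1458 \left(-1467\right) = -2138886$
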